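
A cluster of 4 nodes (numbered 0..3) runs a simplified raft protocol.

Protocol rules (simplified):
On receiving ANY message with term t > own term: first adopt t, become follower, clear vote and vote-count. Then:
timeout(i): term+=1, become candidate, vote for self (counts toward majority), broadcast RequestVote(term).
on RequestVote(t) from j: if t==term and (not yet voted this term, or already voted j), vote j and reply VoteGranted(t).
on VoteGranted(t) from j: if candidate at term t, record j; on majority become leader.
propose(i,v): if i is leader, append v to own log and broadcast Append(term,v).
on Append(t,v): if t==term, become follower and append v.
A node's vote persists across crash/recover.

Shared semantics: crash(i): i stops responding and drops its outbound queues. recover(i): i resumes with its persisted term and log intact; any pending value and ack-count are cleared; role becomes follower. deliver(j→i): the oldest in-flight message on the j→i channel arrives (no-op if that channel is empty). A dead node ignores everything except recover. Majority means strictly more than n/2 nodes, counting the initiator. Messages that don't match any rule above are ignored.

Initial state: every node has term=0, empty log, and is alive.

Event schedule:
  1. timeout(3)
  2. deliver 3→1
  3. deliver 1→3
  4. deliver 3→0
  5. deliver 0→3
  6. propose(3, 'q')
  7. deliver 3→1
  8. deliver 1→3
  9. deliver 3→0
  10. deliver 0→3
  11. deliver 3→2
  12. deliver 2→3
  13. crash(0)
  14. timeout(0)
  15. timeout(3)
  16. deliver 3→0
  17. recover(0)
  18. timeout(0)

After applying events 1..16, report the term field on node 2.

[1] timeout(3) → N3(cand t1 [-])
[2] deliver 3→1 → N1(foll t1 [-])
[3] deliver 1→3 → ∅
[4] deliver 3→0 → N0(foll t1 [-])
[5] deliver 0→3 → N3(lead t1 [-])
[6] propose(3,'q') → N3(lead t1 [q])
[7] deliver 3→1 → N1(foll t1 [q])
[8] deliver 1→3 → ∅
[9] deliver 3→0 → N0(foll t1 [q])
[10] deliver 0→3 → ∅
[11] deliver 3→2 → N2(foll t1 [-])
[12] deliver 2→3 → ∅
[13] crash(0) → N0(✗foll t1 [q])
[14] timeout(0) → ∅
[15] timeout(3) → N3(cand t2 [q])
[16] deliver 3→0 → ∅

1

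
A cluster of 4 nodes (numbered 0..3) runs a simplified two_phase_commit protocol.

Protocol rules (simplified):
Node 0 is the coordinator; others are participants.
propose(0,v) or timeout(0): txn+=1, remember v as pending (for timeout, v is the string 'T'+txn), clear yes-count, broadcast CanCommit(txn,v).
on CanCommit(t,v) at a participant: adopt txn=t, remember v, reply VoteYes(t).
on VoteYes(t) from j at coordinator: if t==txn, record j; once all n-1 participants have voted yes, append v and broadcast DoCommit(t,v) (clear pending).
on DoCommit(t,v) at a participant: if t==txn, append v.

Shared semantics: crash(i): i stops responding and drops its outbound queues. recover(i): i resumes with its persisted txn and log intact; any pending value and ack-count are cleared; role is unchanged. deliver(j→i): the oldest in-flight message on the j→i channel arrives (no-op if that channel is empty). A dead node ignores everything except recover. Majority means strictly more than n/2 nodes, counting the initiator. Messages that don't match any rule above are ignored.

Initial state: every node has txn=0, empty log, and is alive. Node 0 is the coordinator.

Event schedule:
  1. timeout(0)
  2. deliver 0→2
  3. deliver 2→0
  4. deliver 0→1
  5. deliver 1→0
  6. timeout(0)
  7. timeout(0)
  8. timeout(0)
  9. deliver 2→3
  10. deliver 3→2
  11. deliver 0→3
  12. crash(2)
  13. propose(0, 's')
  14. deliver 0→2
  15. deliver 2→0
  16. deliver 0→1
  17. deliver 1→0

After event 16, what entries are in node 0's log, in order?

empty

e1 timeout(0): 0[coor,t=1,-]
e2 deliver 0→2: 2[part,t=1,-]
e3 deliver 2→0: ·
e4 deliver 0→1: 1[part,t=1,-]
e5 deliver 1→0: ·
e6 timeout(0): 0[coor,t=2,-]
e7 timeout(0): 0[coor,t=3,-]
e8 timeout(0): 0[coor,t=4,-]
e9 deliver 2→3: ·
e10 deliver 3→2: ·
e11 deliver 0→3: 3[part,t=1,-]
e12 crash(2): 2[✗part,t=1,-]
e13 propose(0,'s'): 0[coor,t=5,-]
e14 deliver 0→2: ·
e15 deliver 2→0: ·
e16 deliver 0→1: 1[part,t=2,-]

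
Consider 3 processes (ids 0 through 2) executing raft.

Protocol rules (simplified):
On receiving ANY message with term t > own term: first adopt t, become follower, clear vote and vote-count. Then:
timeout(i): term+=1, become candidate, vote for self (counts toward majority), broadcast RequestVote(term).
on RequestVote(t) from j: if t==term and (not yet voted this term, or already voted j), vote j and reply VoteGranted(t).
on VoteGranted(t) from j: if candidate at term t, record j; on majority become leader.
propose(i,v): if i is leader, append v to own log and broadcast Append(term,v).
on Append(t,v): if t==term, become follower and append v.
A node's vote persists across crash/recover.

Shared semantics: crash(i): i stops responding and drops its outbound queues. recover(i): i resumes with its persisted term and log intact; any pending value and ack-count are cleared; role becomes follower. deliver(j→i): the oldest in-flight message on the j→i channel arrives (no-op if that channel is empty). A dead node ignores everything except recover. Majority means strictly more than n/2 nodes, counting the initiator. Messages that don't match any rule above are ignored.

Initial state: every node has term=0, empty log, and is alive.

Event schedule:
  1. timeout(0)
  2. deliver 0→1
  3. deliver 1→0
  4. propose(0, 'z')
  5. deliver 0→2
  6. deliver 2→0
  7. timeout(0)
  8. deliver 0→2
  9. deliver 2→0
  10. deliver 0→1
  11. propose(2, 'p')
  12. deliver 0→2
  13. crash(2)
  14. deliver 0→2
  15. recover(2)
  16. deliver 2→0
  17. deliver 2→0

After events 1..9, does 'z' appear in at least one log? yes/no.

after 1 — timeout(0): n0:cand/t1/[-]
after 2 — deliver 0→1: n1:foll/t1/[-]
after 3 — deliver 1→0: n0:lead/t1/[-]
after 4 — propose(0,'z'): n0:lead/t1/[z]
after 5 — deliver 0→2: n2:foll/t1/[-]
after 6 — deliver 2→0: ·
after 7 — timeout(0): n0:cand/t2/[z]
after 8 — deliver 0→2: n2:foll/t1/[z]
after 9 — deliver 2→0: ·

yes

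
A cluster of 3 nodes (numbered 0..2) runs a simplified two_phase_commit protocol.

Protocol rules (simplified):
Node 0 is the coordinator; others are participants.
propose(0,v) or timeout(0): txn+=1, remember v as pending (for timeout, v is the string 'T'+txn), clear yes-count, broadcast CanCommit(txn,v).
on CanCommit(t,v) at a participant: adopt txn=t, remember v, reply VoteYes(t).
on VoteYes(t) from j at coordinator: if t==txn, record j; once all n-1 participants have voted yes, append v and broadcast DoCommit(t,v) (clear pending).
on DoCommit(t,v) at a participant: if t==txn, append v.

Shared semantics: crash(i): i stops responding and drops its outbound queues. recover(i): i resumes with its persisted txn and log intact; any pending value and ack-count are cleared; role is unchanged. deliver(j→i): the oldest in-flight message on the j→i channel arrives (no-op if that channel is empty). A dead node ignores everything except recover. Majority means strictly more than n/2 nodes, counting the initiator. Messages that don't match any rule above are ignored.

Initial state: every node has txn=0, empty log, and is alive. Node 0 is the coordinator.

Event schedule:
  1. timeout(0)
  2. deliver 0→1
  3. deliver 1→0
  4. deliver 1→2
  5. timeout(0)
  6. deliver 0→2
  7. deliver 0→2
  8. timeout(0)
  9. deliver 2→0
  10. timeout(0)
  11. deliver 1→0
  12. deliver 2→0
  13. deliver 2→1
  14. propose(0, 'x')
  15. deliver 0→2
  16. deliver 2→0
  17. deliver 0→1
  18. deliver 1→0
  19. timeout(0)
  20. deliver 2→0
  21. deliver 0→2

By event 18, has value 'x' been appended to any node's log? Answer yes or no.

no

e1 timeout(0): 0[coor,t=1,-]
e2 deliver 0→1: 1[part,t=1,-]
e3 deliver 1→0: ·
e4 deliver 1→2: ·
e5 timeout(0): 0[coor,t=2,-]
e6 deliver 0→2: 2[part,t=1,-]
e7 deliver 0→2: 2[part,t=2,-]
e8 timeout(0): 0[coor,t=3,-]
e9 deliver 2→0: ·
e10 timeout(0): 0[coor,t=4,-]
e11 deliver 1→0: ·
e12 deliver 2→0: ·
e13 deliver 2→1: ·
e14 propose(0,'x'): 0[coor,t=5,-]
e15 deliver 0→2: 2[part,t=3,-]
e16 deliver 2→0: ·
e17 deliver 0→1: 1[part,t=2,-]
e18 deliver 1→0: ·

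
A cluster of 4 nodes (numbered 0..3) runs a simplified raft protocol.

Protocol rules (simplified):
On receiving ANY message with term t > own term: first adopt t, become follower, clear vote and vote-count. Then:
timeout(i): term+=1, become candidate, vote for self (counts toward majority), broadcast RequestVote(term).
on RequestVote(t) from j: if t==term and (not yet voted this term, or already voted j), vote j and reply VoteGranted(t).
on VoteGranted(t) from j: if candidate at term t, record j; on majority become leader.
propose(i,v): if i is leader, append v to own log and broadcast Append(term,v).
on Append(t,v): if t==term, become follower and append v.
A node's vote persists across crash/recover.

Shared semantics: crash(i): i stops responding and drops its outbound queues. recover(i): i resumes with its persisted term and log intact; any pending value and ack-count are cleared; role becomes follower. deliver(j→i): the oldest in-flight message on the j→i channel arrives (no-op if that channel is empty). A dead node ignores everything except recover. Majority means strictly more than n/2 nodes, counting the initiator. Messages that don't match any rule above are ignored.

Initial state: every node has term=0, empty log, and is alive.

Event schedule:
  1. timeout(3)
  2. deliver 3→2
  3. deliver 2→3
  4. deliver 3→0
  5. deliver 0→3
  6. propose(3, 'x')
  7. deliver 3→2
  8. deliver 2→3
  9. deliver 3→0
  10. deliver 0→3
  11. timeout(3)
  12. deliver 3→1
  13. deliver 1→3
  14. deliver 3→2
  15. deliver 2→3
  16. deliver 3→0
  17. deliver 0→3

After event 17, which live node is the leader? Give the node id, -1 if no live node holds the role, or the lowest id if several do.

after 1 — timeout(3): n3:cand/t1/[-]
after 2 — deliver 3→2: n2:foll/t1/[-]
after 3 — deliver 2→3: ·
after 4 — deliver 3→0: n0:foll/t1/[-]
after 5 — deliver 0→3: n3:lead/t1/[-]
after 6 — propose(3,'x'): n3:lead/t1/[x]
after 7 — deliver 3→2: n2:foll/t1/[x]
after 8 — deliver 2→3: ·
after 9 — deliver 3→0: n0:foll/t1/[x]
after 10 — deliver 0→3: ·
after 11 — timeout(3): n3:cand/t2/[x]
after 12 — deliver 3→1: n1:foll/t1/[-]
after 13 — deliver 1→3: ·
after 14 — deliver 3→2: n2:foll/t2/[x]
after 15 — deliver 2→3: ·
after 16 — deliver 3→0: n0:foll/t2/[x]
after 17 — deliver 0→3: n3:lead/t2/[x]

3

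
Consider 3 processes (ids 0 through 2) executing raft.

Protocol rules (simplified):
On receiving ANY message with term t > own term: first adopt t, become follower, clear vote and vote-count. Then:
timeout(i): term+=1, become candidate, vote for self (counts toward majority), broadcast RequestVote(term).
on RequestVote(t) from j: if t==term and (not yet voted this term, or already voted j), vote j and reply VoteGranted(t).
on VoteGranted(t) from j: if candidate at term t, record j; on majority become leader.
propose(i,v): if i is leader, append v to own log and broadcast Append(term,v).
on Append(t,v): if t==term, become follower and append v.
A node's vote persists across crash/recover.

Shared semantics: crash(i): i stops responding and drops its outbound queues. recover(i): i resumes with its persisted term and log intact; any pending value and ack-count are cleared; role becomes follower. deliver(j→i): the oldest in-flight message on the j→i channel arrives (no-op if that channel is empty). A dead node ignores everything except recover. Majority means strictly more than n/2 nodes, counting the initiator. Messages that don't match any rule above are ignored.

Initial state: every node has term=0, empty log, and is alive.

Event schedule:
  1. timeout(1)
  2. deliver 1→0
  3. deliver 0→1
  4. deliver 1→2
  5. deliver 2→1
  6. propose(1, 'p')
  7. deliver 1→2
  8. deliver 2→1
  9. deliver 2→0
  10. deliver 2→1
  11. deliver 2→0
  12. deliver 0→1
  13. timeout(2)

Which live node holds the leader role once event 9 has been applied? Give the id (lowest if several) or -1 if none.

1

e1 timeout(1): 1[cand,t=1,-]
e2 deliver 1→0: 0[foll,t=1,-]
e3 deliver 0→1: 1[lead,t=1,-]
e4 deliver 1→2: 2[foll,t=1,-]
e5 deliver 2→1: ·
e6 propose(1,'p'): 1[lead,t=1,p]
e7 deliver 1→2: 2[foll,t=1,p]
e8 deliver 2→1: ·
e9 deliver 2→0: ·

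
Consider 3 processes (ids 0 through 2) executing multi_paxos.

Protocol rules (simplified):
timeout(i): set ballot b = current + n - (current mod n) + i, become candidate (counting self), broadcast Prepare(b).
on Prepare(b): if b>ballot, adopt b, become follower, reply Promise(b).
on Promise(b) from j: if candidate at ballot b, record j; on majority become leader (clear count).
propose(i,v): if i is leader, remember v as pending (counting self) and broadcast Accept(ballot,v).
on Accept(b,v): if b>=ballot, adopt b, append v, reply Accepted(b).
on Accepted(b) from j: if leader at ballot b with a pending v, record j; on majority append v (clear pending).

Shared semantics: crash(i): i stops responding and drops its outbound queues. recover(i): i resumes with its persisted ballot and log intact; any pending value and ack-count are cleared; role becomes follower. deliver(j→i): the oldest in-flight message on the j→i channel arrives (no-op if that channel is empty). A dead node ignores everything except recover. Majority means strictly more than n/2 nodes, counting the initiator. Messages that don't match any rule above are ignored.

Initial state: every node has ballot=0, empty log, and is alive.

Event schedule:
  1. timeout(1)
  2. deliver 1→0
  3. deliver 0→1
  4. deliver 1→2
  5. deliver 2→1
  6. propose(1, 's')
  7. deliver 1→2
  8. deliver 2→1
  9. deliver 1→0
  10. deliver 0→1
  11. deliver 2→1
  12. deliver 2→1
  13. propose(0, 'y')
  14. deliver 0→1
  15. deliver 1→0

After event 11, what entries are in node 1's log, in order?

s

step 1 timeout(1): 1={cand,b=4,log=-}
step 2 deliver 1→0: 0={foll,b=4,log=-}
step 3 deliver 0→1: 1={lead,b=4,log=-}
step 4 deliver 1→2: 2={foll,b=4,log=-}
step 5 deliver 2→1: —
step 6 propose(1,'s'): —
step 7 deliver 1→2: 2={foll,b=4,log=s}
step 8 deliver 2→1: 1={lead,b=4,log=s}
step 9 deliver 1→0: 0={foll,b=4,log=s}
step 10 deliver 0→1: —
step 11 deliver 2→1: —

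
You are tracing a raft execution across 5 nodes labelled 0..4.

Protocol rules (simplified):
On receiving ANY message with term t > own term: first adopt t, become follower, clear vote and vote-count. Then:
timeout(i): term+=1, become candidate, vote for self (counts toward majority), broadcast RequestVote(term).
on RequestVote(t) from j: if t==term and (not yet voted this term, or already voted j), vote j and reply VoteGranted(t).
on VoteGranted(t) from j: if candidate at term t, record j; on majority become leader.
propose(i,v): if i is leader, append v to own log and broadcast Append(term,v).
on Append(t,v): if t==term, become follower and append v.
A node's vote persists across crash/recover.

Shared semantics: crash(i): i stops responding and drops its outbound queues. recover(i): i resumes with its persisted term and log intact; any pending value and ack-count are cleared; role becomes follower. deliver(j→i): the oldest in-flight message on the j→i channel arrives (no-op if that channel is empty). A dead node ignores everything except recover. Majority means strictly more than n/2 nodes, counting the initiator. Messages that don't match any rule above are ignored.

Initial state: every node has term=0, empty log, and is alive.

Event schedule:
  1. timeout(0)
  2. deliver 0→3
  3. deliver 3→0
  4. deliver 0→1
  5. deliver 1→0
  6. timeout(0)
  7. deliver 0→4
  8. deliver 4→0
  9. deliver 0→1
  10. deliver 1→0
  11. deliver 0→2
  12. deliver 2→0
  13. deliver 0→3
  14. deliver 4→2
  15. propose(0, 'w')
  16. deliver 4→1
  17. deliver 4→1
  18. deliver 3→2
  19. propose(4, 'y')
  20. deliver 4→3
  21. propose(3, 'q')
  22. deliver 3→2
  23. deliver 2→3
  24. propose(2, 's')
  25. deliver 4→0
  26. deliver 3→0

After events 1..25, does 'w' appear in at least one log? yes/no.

no

1. timeout(0):  <0:cand t1 ->
2. deliver 0→3:  <3:foll t1 ->
3. deliver 3→0:  nop
4. deliver 0→1:  <1:foll t1 ->
5. deliver 1→0:  <0:lead t1 ->
6. timeout(0):  <0:cand t2 ->
7. deliver 0→4:  <4:foll t1 ->
8. deliver 4→0:  nop
9. deliver 0→1:  <1:foll t2 ->
10. deliver 1→0:  nop
11. deliver 0→2:  <2:foll t1 ->
12. deliver 2→0:  nop
13. deliver 0→3:  <3:foll t2 ->
14. deliver 4→2:  nop
15. propose(0,'w'):  nop
16. deliver 4→1:  nop
17. deliver 4→1:  nop
18. deliver 3→2:  nop
19. propose(4,'y'):  nop
20. deliver 4→3:  nop
21. propose(3,'q'):  nop
22. deliver 3→2:  nop
23. deliver 2→3:  nop
24. propose(2,'s'):  nop
25. deliver 4→0:  nop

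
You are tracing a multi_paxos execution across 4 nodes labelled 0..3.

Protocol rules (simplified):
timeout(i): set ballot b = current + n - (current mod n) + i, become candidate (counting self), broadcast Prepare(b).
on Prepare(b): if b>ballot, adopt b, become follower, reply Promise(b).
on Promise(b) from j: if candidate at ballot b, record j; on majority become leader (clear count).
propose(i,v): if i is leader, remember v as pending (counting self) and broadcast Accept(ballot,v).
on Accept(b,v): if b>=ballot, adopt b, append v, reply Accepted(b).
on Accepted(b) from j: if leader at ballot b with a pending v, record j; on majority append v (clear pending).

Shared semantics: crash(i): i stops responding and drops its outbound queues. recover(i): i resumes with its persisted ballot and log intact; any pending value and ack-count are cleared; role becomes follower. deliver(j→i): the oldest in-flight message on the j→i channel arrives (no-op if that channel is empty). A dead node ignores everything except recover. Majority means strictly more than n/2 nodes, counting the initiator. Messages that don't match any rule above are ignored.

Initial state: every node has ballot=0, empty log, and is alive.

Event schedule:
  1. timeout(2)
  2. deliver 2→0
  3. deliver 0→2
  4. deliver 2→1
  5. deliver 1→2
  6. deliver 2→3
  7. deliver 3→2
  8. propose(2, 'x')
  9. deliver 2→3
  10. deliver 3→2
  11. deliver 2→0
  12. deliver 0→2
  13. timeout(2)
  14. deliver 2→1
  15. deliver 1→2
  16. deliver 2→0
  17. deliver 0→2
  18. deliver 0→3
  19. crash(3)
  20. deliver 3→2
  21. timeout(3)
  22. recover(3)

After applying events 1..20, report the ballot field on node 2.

after 1 — timeout(2): n2:cand/b6/[-]
after 2 — deliver 2→0: n0:foll/b6/[-]
after 3 — deliver 0→2: ·
after 4 — deliver 2→1: n1:foll/b6/[-]
after 5 — deliver 1→2: n2:lead/b6/[-]
after 6 — deliver 2→3: n3:foll/b6/[-]
after 7 — deliver 3→2: ·
after 8 — propose(2,'x'): ·
after 9 — deliver 2→3: n3:foll/b6/[x]
after 10 — deliver 3→2: ·
after 11 — deliver 2→0: n0:foll/b6/[x]
after 12 — deliver 0→2: n2:lead/b6/[x]
after 13 — timeout(2): n2:cand/b10/[x]
after 14 — deliver 2→1: n1:foll/b6/[x]
after 15 — deliver 1→2: ·
after 16 — deliver 2→0: n0:foll/b10/[x]
after 17 — deliver 0→2: ·
after 18 — deliver 0→3: ·
after 19 — crash(3): n3:✗foll/b6/[x]
after 20 — deliver 3→2: ·

10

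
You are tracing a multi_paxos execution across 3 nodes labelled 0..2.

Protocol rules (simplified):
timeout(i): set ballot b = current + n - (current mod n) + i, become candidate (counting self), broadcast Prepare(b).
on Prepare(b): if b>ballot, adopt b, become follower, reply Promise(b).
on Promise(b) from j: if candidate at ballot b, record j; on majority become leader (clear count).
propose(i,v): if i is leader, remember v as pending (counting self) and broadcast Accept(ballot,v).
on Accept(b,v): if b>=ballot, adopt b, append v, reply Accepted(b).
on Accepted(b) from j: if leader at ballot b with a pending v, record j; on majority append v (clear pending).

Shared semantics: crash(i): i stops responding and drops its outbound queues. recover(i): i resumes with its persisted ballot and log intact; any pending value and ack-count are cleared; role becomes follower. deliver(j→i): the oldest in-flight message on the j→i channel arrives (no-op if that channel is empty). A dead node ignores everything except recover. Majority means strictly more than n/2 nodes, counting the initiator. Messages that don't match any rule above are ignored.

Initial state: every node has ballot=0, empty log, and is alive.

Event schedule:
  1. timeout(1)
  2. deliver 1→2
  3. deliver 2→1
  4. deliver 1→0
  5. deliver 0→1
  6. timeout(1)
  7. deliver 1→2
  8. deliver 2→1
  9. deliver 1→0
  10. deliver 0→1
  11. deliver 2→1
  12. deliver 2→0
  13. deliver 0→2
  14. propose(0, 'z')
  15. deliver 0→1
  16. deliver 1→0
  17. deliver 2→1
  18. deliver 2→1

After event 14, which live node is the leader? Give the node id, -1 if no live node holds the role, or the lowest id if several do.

1. timeout(1):  <1:cand b4 ->
2. deliver 1→2:  <2:foll b4 ->
3. deliver 2→1:  <1:lead b4 ->
4. deliver 1→0:  <0:foll b4 ->
5. deliver 0→1:  nop
6. timeout(1):  <1:cand b7 ->
7. deliver 1→2:  <2:foll b7 ->
8. deliver 2→1:  <1:lead b7 ->
9. deliver 1→0:  <0:foll b7 ->
10. deliver 0→1:  nop
11. deliver 2→1:  nop
12. deliver 2→0:  nop
13. deliver 0→2:  nop
14. propose(0,'z'):  nop

1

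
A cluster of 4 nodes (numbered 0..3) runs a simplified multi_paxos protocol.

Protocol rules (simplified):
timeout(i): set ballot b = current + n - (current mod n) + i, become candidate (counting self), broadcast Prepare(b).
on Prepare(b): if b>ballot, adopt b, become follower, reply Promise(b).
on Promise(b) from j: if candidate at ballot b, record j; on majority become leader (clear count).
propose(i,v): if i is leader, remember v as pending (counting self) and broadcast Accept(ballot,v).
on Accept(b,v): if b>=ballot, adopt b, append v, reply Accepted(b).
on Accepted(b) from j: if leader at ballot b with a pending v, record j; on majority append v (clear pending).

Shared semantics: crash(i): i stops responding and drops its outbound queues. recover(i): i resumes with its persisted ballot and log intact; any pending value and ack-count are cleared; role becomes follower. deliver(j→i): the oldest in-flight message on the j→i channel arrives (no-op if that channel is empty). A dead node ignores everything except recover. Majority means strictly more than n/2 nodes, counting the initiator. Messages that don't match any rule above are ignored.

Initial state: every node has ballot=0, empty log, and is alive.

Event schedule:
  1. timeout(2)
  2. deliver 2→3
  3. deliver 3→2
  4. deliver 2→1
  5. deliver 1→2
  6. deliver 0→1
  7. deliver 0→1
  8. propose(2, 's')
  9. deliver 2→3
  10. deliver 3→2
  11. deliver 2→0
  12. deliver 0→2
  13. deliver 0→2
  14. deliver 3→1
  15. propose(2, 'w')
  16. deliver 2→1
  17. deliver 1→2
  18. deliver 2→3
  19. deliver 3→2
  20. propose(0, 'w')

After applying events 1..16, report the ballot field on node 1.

step 1 timeout(2): 2={cand,b=6,log=-}
step 2 deliver 2→3: 3={foll,b=6,log=-}
step 3 deliver 3→2: —
step 4 deliver 2→1: 1={foll,b=6,log=-}
step 5 deliver 1→2: 2={lead,b=6,log=-}
step 6 deliver 0→1: —
step 7 deliver 0→1: —
step 8 propose(2,'s'): —
step 9 deliver 2→3: 3={foll,b=6,log=s}
step 10 deliver 3→2: —
step 11 deliver 2→0: 0={foll,b=6,log=-}
step 12 deliver 0→2: —
step 13 deliver 0→2: —
step 14 deliver 3→1: —
step 15 propose(2,'w'): —
step 16 deliver 2→1: 1={foll,b=6,log=s}

6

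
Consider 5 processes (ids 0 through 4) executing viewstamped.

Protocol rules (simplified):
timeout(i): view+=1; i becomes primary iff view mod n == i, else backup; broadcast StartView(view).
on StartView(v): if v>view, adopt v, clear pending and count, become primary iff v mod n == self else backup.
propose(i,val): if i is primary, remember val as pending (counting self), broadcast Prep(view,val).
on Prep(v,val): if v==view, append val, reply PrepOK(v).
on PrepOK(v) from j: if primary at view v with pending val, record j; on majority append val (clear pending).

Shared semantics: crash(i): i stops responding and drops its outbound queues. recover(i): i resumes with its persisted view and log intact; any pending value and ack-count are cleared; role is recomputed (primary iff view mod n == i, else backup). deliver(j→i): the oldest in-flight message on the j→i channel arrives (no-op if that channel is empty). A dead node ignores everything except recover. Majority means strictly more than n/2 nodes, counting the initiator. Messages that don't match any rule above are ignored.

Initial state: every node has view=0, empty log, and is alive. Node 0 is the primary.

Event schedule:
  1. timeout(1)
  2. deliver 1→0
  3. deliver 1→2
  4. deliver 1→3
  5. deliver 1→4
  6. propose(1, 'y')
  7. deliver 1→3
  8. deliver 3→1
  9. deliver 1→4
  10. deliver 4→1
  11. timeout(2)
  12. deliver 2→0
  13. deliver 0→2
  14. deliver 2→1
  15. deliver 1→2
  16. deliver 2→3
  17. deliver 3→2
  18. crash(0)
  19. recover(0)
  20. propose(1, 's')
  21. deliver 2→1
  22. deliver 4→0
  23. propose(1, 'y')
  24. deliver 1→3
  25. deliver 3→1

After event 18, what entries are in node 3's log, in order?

y

e1 timeout(1): 1[prim,v=1,-]
e2 deliver 1→0: 0[back,v=1,-]
e3 deliver 1→2: 2[back,v=1,-]
e4 deliver 1→3: 3[back,v=1,-]
e5 deliver 1→4: 4[back,v=1,-]
e6 propose(1,'y'): ·
e7 deliver 1→3: 3[back,v=1,y]
e8 deliver 3→1: ·
e9 deliver 1→4: 4[back,v=1,y]
e10 deliver 4→1: 1[prim,v=1,y]
e11 timeout(2): 2[prim,v=2,-]
e12 deliver 2→0: 0[back,v=2,-]
e13 deliver 0→2: ·
e14 deliver 2→1: 1[back,v=2,y]
e15 deliver 1→2: ·
e16 deliver 2→3: 3[back,v=2,y]
e17 deliver 3→2: ·
e18 crash(0): 0[✗back,v=2,-]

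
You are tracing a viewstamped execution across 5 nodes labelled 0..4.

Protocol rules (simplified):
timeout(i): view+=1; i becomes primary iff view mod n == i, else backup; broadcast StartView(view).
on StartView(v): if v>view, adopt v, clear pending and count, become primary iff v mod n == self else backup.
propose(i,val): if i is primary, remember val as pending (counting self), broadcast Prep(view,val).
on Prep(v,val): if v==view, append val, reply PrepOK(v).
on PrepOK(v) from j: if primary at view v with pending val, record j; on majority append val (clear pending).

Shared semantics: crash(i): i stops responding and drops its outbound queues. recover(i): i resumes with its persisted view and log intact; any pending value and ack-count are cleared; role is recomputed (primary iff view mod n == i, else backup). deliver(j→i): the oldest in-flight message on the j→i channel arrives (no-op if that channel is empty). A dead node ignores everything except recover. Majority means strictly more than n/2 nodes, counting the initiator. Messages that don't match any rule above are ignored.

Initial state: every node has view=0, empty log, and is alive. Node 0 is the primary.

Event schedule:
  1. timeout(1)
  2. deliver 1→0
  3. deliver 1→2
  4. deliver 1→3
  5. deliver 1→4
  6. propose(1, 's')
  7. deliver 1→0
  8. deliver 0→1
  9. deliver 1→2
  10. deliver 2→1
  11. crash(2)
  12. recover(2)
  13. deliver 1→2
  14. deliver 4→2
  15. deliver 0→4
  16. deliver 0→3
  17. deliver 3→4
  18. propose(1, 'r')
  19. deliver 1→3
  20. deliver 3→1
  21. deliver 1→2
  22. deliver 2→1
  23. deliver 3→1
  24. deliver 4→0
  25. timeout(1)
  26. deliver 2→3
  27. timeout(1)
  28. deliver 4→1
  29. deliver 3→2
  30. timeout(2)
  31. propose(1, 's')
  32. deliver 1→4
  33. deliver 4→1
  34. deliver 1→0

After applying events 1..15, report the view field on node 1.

after 1 — timeout(1): n1:prim/v1/[-]
after 2 — deliver 1→0: n0:back/v1/[-]
after 3 — deliver 1→2: n2:back/v1/[-]
after 4 — deliver 1→3: n3:back/v1/[-]
after 5 — deliver 1→4: n4:back/v1/[-]
after 6 — propose(1,'s'): ·
after 7 — deliver 1→0: n0:back/v1/[s]
after 8 — deliver 0→1: ·
after 9 — deliver 1→2: n2:back/v1/[s]
after 10 — deliver 2→1: n1:prim/v1/[s]
after 11 — crash(2): n2:✗back/v1/[s]
after 12 — recover(2): n2:back/v1/[s]
after 13 — deliver 1→2: ·
after 14 — deliver 4→2: ·
after 15 — deliver 0→4: ·

1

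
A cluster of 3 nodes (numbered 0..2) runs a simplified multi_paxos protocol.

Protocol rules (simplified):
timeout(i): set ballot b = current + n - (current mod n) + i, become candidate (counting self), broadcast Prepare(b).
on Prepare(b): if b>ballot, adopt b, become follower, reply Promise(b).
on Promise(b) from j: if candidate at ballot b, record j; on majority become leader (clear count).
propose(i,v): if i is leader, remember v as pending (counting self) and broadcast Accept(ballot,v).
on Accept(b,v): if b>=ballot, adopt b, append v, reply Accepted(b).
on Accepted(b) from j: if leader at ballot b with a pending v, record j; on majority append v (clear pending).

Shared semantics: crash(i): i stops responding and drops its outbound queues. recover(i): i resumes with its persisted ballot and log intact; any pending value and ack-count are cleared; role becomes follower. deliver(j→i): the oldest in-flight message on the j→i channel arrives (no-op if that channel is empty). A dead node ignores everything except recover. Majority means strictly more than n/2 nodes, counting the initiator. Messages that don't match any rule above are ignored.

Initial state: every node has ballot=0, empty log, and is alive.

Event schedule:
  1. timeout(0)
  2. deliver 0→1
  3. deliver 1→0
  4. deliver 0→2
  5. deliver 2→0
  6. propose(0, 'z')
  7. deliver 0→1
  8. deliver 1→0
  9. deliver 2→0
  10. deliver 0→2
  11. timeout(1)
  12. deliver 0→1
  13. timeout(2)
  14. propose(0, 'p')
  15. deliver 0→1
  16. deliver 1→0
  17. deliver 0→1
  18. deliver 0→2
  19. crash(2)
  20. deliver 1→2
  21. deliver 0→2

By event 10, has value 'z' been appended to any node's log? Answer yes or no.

step 1 timeout(0): 0={cand,b=3,log=-}
step 2 deliver 0→1: 1={foll,b=3,log=-}
step 3 deliver 1→0: 0={lead,b=3,log=-}
step 4 deliver 0→2: 2={foll,b=3,log=-}
step 5 deliver 2→0: —
step 6 propose(0,'z'): —
step 7 deliver 0→1: 1={foll,b=3,log=z}
step 8 deliver 1→0: 0={lead,b=3,log=z}
step 9 deliver 2→0: —
step 10 deliver 0→2: 2={foll,b=3,log=z}

yes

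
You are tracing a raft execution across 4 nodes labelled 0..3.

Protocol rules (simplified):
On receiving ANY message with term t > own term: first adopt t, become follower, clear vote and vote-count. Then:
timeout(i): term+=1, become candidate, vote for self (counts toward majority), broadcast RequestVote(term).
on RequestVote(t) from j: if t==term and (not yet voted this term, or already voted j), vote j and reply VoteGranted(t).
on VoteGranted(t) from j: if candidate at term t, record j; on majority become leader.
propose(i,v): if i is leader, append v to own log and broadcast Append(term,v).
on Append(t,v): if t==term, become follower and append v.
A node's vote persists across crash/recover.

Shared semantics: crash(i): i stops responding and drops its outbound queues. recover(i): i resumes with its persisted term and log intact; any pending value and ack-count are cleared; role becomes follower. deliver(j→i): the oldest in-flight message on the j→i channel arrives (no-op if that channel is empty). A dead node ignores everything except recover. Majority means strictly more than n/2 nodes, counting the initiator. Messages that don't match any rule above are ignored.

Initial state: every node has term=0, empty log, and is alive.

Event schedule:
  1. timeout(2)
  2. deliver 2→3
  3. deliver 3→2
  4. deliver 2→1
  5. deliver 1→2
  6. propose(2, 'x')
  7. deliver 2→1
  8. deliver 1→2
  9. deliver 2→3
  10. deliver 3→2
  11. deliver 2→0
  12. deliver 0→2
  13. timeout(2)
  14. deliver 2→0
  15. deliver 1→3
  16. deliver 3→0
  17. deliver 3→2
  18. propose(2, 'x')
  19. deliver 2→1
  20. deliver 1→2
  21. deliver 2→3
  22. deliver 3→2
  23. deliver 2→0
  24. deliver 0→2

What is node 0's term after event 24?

e1 timeout(2): 2[cand,t=1,-]
e2 deliver 2→3: 3[foll,t=1,-]
e3 deliver 3→2: ·
e4 deliver 2→1: 1[foll,t=1,-]
e5 deliver 1→2: 2[lead,t=1,-]
e6 propose(2,'x'): 2[lead,t=1,x]
e7 deliver 2→1: 1[foll,t=1,x]
e8 deliver 1→2: ·
e9 deliver 2→3: 3[foll,t=1,x]
e10 deliver 3→2: ·
e11 deliver 2→0: 0[foll,t=1,-]
e12 deliver 0→2: ·
e13 timeout(2): 2[cand,t=2,x]
e14 deliver 2→0: 0[foll,t=1,x]
e15 deliver 1→3: ·
e16 deliver 3→0: ·
e17 deliver 3→2: ·
e18 propose(2,'x'): ·
e19 deliver 2→1: 1[foll,t=2,x]
e20 deliver 1→2: ·
e21 deliver 2→3: 3[foll,t=2,x]
e22 deliver 3→2: 2[lead,t=2,x]
e23 deliver 2→0: 0[foll,t=2,x]
e24 deliver 0→2: ·

2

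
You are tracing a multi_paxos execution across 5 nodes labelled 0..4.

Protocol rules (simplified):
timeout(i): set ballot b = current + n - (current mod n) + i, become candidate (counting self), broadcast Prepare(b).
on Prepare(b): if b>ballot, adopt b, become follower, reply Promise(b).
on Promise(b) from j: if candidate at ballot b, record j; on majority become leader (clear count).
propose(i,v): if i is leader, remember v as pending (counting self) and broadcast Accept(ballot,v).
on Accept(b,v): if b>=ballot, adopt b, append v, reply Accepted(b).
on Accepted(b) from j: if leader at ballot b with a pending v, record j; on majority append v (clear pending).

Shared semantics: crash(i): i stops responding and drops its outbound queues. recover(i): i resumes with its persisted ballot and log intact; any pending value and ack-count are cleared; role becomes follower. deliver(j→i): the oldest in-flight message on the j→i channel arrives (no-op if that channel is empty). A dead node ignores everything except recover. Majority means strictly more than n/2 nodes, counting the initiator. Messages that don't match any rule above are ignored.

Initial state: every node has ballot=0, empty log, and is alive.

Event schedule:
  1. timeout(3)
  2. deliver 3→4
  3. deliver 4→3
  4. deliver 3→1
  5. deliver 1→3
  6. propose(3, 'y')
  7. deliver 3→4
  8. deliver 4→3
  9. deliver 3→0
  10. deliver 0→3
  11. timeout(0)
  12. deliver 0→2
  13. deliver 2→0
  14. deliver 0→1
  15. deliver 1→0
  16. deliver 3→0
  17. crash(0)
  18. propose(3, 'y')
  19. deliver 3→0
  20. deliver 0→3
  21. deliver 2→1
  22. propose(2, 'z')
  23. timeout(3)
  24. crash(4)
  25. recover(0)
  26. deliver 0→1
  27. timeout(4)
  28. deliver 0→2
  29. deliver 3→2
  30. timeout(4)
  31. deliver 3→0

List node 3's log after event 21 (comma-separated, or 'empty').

empty

after 1 — timeout(3): n3:cand/b8/[-]
after 2 — deliver 3→4: n4:foll/b8/[-]
after 3 — deliver 4→3: ·
after 4 — deliver 3→1: n1:foll/b8/[-]
after 5 — deliver 1→3: n3:lead/b8/[-]
after 6 — propose(3,'y'): ·
after 7 — deliver 3→4: n4:foll/b8/[y]
after 8 — deliver 4→3: ·
after 9 — deliver 3→0: n0:foll/b8/[-]
after 10 — deliver 0→3: ·
after 11 — timeout(0): n0:cand/b10/[-]
after 12 — deliver 0→2: n2:foll/b10/[-]
after 13 — deliver 2→0: ·
after 14 — deliver 0→1: n1:foll/b10/[-]
after 15 — deliver 1→0: n0:lead/b10/[-]
after 16 — deliver 3→0: ·
after 17 — crash(0): n0:✗lead/b10/[-]
after 18 — propose(3,'y'): ·
after 19 — deliver 3→0: ·
after 20 — deliver 0→3: ·
after 21 — deliver 2→1: ·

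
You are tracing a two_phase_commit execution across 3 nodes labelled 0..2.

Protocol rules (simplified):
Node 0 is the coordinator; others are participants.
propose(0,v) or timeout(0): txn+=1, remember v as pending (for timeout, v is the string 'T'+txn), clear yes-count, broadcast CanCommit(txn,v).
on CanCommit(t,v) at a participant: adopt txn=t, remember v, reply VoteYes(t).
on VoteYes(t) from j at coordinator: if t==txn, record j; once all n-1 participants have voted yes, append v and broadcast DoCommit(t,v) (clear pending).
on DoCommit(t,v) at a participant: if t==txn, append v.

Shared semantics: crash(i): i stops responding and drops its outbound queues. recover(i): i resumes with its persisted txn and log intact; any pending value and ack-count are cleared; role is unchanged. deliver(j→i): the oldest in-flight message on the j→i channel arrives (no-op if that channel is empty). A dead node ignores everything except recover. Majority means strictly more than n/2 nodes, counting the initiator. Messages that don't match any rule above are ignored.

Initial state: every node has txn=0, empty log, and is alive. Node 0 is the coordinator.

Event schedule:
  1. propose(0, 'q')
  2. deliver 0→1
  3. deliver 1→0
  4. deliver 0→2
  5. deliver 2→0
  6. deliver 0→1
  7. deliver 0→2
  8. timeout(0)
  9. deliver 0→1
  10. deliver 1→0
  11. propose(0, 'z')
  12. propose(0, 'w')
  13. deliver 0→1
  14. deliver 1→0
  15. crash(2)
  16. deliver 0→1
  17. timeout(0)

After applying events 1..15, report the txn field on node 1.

3

1. propose(0,'q'):  <0:coor t1 ->
2. deliver 0→1:  <1:part t1 ->
3. deliver 1→0:  nop
4. deliver 0→2:  <2:part t1 ->
5. deliver 2→0:  <0:coor t1 q>
6. deliver 0→1:  <1:part t1 q>
7. deliver 0→2:  <2:part t1 q>
8. timeout(0):  <0:coor t2 q>
9. deliver 0→1:  <1:part t2 q>
10. deliver 1→0:  nop
11. propose(0,'z'):  <0:coor t3 q>
12. propose(0,'w'):  <0:coor t4 q>
13. deliver 0→1:  <1:part t3 q>
14. deliver 1→0:  nop
15. crash(2):  <2:✗part t1 q>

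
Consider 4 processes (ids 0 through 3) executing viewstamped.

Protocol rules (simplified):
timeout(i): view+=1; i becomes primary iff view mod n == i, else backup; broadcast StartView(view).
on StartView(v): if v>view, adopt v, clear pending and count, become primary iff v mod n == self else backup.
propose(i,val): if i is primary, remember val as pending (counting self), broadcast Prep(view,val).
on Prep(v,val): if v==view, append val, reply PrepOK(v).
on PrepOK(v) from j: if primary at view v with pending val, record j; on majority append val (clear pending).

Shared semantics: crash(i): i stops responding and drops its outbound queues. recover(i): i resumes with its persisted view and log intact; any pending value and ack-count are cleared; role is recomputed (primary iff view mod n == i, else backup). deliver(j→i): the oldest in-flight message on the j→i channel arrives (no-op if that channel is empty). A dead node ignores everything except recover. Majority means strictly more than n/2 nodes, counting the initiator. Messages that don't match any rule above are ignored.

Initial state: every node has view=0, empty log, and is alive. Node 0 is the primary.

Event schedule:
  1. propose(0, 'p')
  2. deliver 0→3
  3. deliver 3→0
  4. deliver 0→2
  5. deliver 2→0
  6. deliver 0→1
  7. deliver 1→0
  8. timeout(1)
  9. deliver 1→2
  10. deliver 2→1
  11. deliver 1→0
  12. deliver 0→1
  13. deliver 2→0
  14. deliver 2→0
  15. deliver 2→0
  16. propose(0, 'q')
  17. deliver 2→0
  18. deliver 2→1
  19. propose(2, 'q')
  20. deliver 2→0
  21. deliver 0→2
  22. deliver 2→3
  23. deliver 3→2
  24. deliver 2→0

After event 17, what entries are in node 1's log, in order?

1. propose(0,'p'):  nop
2. deliver 0→3:  <3:back v0 p>
3. deliver 3→0:  nop
4. deliver 0→2:  <2:back v0 p>
5. deliver 2→0:  <0:prim v0 p>
6. deliver 0→1:  <1:back v0 p>
7. deliver 1→0:  nop
8. timeout(1):  <1:prim v1 p>
9. deliver 1→2:  <2:back v1 p>
10. deliver 2→1:  nop
11. deliver 1→0:  <0:back v1 p>
12. deliver 0→1:  nop
13. deliver 2→0:  nop
14. deliver 2→0:  nop
15. deliver 2→0:  nop
16. propose(0,'q'):  nop
17. deliver 2→0:  nop

p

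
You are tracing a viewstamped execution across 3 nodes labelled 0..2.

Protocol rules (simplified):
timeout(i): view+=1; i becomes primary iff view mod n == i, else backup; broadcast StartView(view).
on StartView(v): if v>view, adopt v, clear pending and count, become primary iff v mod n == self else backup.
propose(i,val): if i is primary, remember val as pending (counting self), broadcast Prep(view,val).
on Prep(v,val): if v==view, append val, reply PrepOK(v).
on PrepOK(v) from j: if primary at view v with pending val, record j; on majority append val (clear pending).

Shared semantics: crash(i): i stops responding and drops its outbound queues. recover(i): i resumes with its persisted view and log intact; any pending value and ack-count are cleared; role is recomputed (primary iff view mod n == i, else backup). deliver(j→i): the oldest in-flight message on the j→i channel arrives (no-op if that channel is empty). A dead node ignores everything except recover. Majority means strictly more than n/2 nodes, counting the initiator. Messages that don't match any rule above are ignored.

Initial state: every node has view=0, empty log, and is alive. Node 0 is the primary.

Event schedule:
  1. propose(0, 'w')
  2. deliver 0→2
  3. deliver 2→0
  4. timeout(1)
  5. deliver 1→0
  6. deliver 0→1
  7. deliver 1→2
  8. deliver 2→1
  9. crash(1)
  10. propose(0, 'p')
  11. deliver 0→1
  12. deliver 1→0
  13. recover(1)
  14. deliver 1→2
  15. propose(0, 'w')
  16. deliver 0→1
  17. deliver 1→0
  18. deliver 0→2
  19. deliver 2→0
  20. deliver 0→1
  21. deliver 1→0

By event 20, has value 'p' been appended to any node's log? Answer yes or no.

no

e1 propose(0,'w'): ·
e2 deliver 0→2: 2[back,v=0,w]
e3 deliver 2→0: 0[prim,v=0,w]
e4 timeout(1): 1[prim,v=1,-]
e5 deliver 1→0: 0[back,v=1,w]
e6 deliver 0→1: ·
e7 deliver 1→2: 2[back,v=1,w]
e8 deliver 2→1: ·
e9 crash(1): 1[✗prim,v=1,-]
e10 propose(0,'p'): ·
e11 deliver 0→1: ·
e12 deliver 1→0: ·
e13 recover(1): 1[prim,v=1,-]
e14 deliver 1→2: ·
e15 propose(0,'w'): ·
e16 deliver 0→1: ·
e17 deliver 1→0: ·
e18 deliver 0→2: ·
e19 deliver 2→0: ·
e20 deliver 0→1: ·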